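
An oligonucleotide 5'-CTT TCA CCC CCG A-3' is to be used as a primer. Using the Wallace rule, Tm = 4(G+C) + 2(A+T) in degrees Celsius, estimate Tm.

Base counts: C=7, G=1, A=2, T=3
A+T = 5, G+C = 8
Tm = 4·8 + 2·5 = 32 + 10 = 42°C

42°C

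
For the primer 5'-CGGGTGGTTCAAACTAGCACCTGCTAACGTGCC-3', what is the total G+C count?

19

Counting bases: C=10, G=9, A=7, T=7
G+C = 9 + 10 = 19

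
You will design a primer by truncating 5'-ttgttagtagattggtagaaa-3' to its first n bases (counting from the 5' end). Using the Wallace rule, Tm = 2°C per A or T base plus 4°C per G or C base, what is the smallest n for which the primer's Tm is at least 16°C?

First 6 bases: TTGTTA → Tm = 14°C (< 16°C)
First 7 bases: TTGTTAG → Tm = 18°C (≥ 16°C)
Each additional base adds 2°C (A/T) or 4°C (G/C), so Tm is non-decreasing in n; n = 7 is the first length to reach 16°C.

n = 7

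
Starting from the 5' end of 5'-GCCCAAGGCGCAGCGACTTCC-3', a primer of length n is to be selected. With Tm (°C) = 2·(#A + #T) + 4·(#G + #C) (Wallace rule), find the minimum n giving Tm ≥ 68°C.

n = 20

First 19 bases: GCCCAAGGCGCAGCGACTT → Tm = 64°C (< 68°C)
First 20 bases: GCCCAAGGCGCAGCGACTTC → Tm = 68°C (≥ 68°C)
Each additional base adds 2°C (A/T) or 4°C (G/C), so Tm is non-decreasing in n; n = 20 is the first length to reach 68°C.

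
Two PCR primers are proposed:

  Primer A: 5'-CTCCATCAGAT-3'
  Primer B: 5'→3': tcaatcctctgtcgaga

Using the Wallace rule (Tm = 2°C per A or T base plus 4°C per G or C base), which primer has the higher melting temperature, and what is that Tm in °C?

Primer A: A+T=6, G+C=5 → Tm = 2(6)+4(5) = 32°C
Primer B: A+T=9, G+C=8 → Tm = 2(9)+4(8) = 50°C
32°C vs 50°C → primer B is higher.

Primer B, 50°C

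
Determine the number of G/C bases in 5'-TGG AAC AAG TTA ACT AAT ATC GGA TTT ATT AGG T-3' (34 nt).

Counting bases: T=12, G=7, C=3, A=12
G+C = 7 + 3 = 10

10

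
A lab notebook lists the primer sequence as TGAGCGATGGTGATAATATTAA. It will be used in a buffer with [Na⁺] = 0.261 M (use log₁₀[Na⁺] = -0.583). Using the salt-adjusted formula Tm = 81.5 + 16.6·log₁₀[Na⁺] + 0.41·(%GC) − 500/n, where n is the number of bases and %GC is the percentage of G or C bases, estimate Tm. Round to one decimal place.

62.1°C

Length n = 22. T=7, C=1, A=8, G=6
G+C = 7, so %GC = 7/22 × 100 = 31.818%
Salt term: 16.6 × (-0.583) = -9.678
GC term: 0.41 × 31.818 = 13.045; length term: −500/22 = −22.727
Tm = 81.5 + (-9.678) + 13.045 − 22.727 = 62.14 → 62.1°C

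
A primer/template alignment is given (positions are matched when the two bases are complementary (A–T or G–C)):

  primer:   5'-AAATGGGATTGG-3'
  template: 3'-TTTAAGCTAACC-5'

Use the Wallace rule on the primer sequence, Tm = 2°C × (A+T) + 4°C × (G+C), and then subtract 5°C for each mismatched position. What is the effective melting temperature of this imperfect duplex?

24°C

Primer base counts: A=4, T=3, G=5, C=0 → A+T=7, G+C=5
Perfect-match Tm = 2(7) + 4(5) = 14 + 20 = 34°C
Mismatches (positions where the bases are not complementary): 2 (at positions 5, 6)
Effective Tm = 34 − 2×5 = 34 − 10 = 24°C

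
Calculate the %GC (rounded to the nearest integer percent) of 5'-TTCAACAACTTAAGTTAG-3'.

28%

Counting bases: C=3, T=6, G=2, A=7
G+C = 2 + 3 = 5 out of 18 bases
%GC = 5/18 × 100 = 27.78% ≈ 28%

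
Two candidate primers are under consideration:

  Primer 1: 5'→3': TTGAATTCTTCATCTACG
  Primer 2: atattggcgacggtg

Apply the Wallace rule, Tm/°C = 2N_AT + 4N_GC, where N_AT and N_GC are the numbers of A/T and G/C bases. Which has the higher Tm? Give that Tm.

Primer 1: A+T=12, G+C=6 → Tm = 2(12)+4(6) = 48°C
Primer 2: A+T=7, G+C=8 → Tm = 2(7)+4(8) = 46°C
48°C vs 46°C → primer 1 is higher.

Primer 1, 48°C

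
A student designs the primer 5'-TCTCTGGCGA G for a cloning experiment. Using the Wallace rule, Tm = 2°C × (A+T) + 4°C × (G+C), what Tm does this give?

Counting bases: G=4, C=3, A=1, T=3
A+T = 4, G+C = 7
Tm = 2×4 + 4×7 = 36°C

36°C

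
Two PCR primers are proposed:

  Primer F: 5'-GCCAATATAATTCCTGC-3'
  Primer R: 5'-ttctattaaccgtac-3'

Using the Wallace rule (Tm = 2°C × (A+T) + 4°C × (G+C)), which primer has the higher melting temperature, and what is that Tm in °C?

Primer F: A+T=10, G+C=7 → Tm = 2(10)+4(7) = 48°C
Primer R: A+T=10, G+C=5 → Tm = 2(10)+4(5) = 40°C
48°C vs 40°C → primer F is higher.

Primer F, 48°C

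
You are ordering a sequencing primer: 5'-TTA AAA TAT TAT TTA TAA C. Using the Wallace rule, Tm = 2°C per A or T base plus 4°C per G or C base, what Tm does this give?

Scanning the sequence gives A=9, G=0, T=9, C=1.
AT pairs contribute 18, GC pairs contribute 1.
Tm = 2×18 + 4×1 = 40°C

40°C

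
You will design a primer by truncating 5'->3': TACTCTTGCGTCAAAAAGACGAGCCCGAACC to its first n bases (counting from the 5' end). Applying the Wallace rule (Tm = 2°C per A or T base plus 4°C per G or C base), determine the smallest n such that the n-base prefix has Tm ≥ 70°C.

n = 24

First 23 bases: TACTCTTGCGTCAAAAAGACGAG → Tm = 66°C (< 70°C)
First 24 bases: TACTCTTGCGTCAAAAAGACGAGC → Tm = 70°C (≥ 70°C)
Each additional base adds 2°C (A/T) or 4°C (G/C), so Tm is non-decreasing in n; n = 24 is the first length to reach 70°C.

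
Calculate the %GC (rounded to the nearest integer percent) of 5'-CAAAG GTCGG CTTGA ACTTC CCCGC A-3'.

58%

T=5, G=6, C=9, A=6
G+C = 6 + 9 = 15 out of 26 bases
%GC = 15/26 × 100 = 57.69% ≈ 58%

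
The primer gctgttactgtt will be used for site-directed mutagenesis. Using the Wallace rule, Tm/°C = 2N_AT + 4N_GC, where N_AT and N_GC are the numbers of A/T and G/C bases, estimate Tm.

34°C

Scanning the sequence gives C=2, A=1, G=3, T=6.
A+T = 7, G+C = 5
Tm = 4·5 + 2·7 = 20 + 14 = 34°C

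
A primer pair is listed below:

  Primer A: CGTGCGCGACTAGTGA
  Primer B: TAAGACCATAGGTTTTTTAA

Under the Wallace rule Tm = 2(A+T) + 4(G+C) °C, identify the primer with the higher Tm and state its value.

Primer A, 52°C

Primer A: A+T=6, G+C=10 → Tm = 2(6)+4(10) = 52°C
Primer B: A+T=15, G+C=5 → Tm = 2(15)+4(5) = 50°C
52°C vs 50°C → primer A is higher.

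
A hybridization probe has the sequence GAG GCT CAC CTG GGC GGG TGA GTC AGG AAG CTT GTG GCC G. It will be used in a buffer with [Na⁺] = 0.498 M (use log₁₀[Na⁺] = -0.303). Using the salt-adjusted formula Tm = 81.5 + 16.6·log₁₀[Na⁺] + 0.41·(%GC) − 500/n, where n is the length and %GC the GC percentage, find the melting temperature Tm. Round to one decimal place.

91.6°C

Length n = 40. Counting bases: T=7, G=18, A=6, C=9
G+C = 27, so %GC = 27/40 × 100 = 67.5%
Salt term: 16.6 × (-0.303) = -5.03
GC term: 0.41 × 67.5 = 27.675; length term: −500/40 = −12.5
Tm = 81.5 + (-5.03) + 27.675 − 12.5 = 91.645 → 91.6°C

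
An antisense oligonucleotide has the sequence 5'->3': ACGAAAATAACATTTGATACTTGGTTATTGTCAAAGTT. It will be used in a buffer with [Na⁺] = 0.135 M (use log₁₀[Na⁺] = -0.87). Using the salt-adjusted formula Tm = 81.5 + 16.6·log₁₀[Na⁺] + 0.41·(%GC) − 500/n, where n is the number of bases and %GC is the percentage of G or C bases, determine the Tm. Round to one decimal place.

Length n = 38. Base counts: A=14, G=6, T=14, C=4
G+C = 10, so %GC = 10/38 × 100 = 26.316%
Salt term: 16.6 × (-0.87) = -14.442
GC term: 0.41 × 26.316 = 10.79; length term: −500/38 = −13.158
Tm = 81.5 + (-14.442) + 10.79 − 13.158 = 64.69 → 64.7°C

64.7°C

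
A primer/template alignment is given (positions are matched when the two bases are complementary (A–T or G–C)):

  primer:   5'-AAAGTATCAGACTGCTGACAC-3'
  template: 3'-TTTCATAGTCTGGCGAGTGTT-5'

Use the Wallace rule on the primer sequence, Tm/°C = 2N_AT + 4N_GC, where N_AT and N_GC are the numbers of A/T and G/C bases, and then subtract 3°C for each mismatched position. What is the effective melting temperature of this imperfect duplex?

51°C

Primer base counts: A=8, T=4, G=4, C=5 → A+T=12, G+C=9
Perfect-match Tm = 2(12) + 4(9) = 24 + 36 = 60°C
Mismatches (positions where the bases are not complementary): 3 (at positions 13, 17, 21)
Effective Tm = 60 − 3×3 = 60 − 9 = 51°C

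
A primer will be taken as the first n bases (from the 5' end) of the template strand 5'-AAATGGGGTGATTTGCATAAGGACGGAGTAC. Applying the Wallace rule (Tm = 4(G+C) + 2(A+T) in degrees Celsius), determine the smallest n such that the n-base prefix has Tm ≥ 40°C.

n = 15

First 14 bases: AAATGGGGTGATTT → Tm = 38°C (< 40°C)
First 15 bases: AAATGGGGTGATTTG → Tm = 42°C (≥ 40°C)
Since every base adds ≥2°C, Tm only increases with n, so the threshold is first crossed at n = 15.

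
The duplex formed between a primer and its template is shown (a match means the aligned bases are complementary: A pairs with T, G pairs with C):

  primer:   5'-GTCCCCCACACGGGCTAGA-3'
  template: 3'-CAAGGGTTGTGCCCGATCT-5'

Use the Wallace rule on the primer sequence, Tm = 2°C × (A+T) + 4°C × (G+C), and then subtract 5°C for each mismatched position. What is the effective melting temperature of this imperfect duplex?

Primer base counts: A=4, T=2, G=5, C=8 → A+T=6, G+C=13
Perfect-match Tm = 2(6) + 4(13) = 12 + 52 = 64°C
Mismatches (positions where the bases are not complementary): 2 (at positions 3, 7)
Effective Tm = 64 − 2×5 = 64 − 10 = 54°C

54°C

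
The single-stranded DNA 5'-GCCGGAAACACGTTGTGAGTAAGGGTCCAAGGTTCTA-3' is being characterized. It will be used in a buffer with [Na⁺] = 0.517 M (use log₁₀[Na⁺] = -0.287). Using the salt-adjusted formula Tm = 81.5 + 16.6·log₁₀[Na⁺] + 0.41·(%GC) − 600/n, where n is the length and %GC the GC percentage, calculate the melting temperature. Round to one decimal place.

Length n = 37. G=12, T=8, A=10, C=7
G+C = 19, so %GC = 19/37 × 100 = 51.351%
Salt term: 16.6 × (-0.287) = -4.764
GC term: 0.41 × 51.351 = 21.054; length term: −600/37 = −16.216
Tm = 81.5 + (-4.764) + 21.054 − 16.216 = 81.574 → 81.6°C

81.6°C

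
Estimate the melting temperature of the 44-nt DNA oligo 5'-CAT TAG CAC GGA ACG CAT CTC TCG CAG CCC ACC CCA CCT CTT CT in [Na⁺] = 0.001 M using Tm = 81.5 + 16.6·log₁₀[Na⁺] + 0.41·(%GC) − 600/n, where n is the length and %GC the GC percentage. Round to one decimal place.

42.3°C

Length n = 44. Scanning the sequence gives G=6, A=9, T=9, C=20.
G+C = 26, so %GC = 26/44 × 100 = 59.091%
Salt term: 16.6 × (-3) = -49.8
GC term: 0.41 × 59.091 = 24.227; length term: −600/44 = −13.636
Tm = 81.5 + (-49.8) + 24.227 − 13.636 = 42.291 → 42.3°C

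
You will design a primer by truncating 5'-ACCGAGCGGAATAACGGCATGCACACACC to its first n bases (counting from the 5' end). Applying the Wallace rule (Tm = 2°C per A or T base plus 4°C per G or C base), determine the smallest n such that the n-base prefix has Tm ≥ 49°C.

n = 16

First 15 bases: ACCGAGCGGAATAAC → Tm = 46°C (< 49°C)
First 16 bases: ACCGAGCGGAATAACG → Tm = 50°C (≥ 49°C)
Each additional base adds 2°C (A/T) or 4°C (G/C), so Tm is non-decreasing in n; n = 16 is the first length to reach 49°C.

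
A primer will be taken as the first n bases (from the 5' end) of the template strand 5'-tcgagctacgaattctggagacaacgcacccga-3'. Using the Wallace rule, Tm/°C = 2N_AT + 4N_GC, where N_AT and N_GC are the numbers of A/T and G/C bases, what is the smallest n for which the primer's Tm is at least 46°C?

First 15 bases: TCGAGCTACGAATTC → Tm = 44°C (< 46°C)
First 16 bases: TCGAGCTACGAATTCT → Tm = 46°C (≥ 46°C)
Each additional base adds 2°C (A/T) or 4°C (G/C), so Tm is non-decreasing in n; n = 16 is the first length to reach 46°C.

n = 16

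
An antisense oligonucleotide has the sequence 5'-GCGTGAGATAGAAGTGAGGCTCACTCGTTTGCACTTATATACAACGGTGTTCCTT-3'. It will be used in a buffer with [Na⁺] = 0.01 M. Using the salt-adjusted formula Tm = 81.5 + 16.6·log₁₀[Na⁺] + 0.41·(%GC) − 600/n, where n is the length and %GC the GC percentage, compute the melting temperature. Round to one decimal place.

Length n = 55. A=13, T=17, G=14, C=11
G+C = 25, so %GC = 25/55 × 100 = 45.455%
Salt term: 16.6 × (-2) = -33.2
GC term: 0.41 × 45.455 = 18.637; length term: −600/55 = −10.909
Tm = 81.5 + (-33.2) + 18.637 − 10.909 = 56.028 → 56.0°C

56.0°C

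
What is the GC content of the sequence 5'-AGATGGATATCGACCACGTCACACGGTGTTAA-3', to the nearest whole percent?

Base counts: A=10, C=7, T=7, G=8
G+C = 8 + 7 = 15 out of 32 bases
%GC = 15/32 × 100 = 46.88% ≈ 47%

47%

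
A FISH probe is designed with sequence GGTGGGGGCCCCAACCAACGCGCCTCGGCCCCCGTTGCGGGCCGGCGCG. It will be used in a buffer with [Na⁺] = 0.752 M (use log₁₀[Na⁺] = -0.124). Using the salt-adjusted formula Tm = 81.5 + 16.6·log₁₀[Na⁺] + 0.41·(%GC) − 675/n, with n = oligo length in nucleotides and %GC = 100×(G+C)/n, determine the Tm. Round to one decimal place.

100.0°C

Length n = 49. A=4, T=4, C=21, G=20
G+C = 41, so %GC = 41/49 × 100 = 83.673%
Salt term: 16.6 × (-0.124) = -2.058
GC term: 0.41 × 83.673 = 34.306; length term: −675/49 = −13.776
Tm = 81.5 + (-2.058) + 34.306 − 13.776 = 99.972 → 100.0°C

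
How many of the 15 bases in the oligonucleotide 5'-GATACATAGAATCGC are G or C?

Base counts: G=3, T=3, A=6, C=3
G+C = 3 + 3 = 6

6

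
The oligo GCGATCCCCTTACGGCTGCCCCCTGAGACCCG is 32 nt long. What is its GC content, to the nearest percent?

72%

Scanning the sequence gives A=4, T=5, C=15, G=8.
G+C = 8 + 15 = 23 out of 32 bases
%GC = 23/32 × 100 = 71.88% ≈ 72%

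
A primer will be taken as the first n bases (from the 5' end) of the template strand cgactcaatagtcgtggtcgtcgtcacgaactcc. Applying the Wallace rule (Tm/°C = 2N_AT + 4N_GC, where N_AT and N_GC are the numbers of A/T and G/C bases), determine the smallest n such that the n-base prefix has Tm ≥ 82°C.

First 26 bases: CGACTCAATAGTCGTGGTCGTCGTCA → Tm = 80°C (< 82°C)
First 27 bases: CGACTCAATAGTCGTGGTCGTCGTCAC → Tm = 84°C (≥ 82°C)
Since every base adds ≥2°C, Tm only increases with n, so the threshold is first crossed at n = 27.

n = 27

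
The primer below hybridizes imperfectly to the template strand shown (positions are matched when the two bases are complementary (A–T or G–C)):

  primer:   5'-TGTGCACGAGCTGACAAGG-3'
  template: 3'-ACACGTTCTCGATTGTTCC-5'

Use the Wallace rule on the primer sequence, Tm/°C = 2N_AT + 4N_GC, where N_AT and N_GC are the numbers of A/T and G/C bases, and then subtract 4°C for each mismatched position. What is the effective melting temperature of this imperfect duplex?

52°C

Primer base counts: A=5, T=3, G=7, C=4 → A+T=8, G+C=11
Perfect-match Tm = 2(8) + 4(11) = 16 + 44 = 60°C
Mismatches (positions where the bases are not complementary): 2 (at positions 7, 13)
Effective Tm = 60 − 2×4 = 60 − 8 = 52°C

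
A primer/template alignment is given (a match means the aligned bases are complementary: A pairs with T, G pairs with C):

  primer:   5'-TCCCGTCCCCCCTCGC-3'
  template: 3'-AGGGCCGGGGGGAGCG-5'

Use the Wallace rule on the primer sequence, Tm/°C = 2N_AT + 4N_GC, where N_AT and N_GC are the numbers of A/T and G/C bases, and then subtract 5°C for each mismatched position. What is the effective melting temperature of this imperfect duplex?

53°C

Primer base counts: A=0, T=3, G=2, C=11 → A+T=3, G+C=13
Perfect-match Tm = 2(3) + 4(13) = 6 + 52 = 58°C
Mismatches (positions where the bases are not complementary): 1 (at position 6)
Effective Tm = 58 − 1×5 = 58 − 5 = 53°C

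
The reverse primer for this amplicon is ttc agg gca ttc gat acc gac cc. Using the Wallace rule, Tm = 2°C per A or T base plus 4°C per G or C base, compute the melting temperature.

72°C

Counting bases: A=5, G=5, T=5, C=8
So N_AT = 10 and N_GC = 13.
Tm = 2(10) + 4(13) = 20 + 52 = 72°C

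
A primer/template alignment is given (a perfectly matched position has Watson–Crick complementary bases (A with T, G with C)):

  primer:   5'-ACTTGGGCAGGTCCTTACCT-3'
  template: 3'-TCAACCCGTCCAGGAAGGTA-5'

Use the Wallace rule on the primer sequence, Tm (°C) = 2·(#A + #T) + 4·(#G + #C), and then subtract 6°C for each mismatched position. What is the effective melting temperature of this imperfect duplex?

Primer base counts: A=3, T=6, G=5, C=6 → A+T=9, G+C=11
Perfect-match Tm = 2(9) + 4(11) = 18 + 44 = 62°C
Mismatches (positions where the bases are not complementary): 3 (at positions 2, 17, 19)
Effective Tm = 62 − 3×6 = 62 − 18 = 44°C

44°C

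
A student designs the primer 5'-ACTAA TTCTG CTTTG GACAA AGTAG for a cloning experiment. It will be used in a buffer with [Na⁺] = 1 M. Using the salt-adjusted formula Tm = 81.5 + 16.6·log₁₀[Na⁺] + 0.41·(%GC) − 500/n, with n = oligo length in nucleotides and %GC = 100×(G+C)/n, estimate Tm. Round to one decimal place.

76.3°C

Length n = 25. G=5, T=8, A=8, C=4
G+C = 9, so %GC = 9/25 × 100 = 36%
Salt term: 16.6 × (0) = 0
GC term: 0.41 × 36 = 14.76; length term: −500/25 = −20
Tm = 81.5 + (0) + 14.76 − 20 = 76.26 → 76.3°C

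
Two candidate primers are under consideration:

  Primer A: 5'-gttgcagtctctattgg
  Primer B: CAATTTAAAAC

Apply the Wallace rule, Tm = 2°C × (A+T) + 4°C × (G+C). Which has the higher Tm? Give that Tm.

Primer A, 50°C

Primer A: A+T=9, G+C=8 → Tm = 2(9)+4(8) = 50°C
Primer B: A+T=9, G+C=2 → Tm = 2(9)+4(2) = 26°C
50°C vs 26°C → primer A is higher.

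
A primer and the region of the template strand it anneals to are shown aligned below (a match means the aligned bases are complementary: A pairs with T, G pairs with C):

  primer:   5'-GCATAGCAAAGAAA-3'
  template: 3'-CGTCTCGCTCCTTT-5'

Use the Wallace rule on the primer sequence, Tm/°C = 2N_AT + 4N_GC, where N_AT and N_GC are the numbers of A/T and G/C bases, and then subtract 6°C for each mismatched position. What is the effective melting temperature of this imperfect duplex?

Primer base counts: A=8, T=1, G=3, C=2 → A+T=9, G+C=5
Perfect-match Tm = 2(9) + 4(5) = 18 + 20 = 38°C
Mismatches (positions where the bases are not complementary): 3 (at positions 4, 8, 10)
Effective Tm = 38 − 3×6 = 38 − 18 = 20°C

20°C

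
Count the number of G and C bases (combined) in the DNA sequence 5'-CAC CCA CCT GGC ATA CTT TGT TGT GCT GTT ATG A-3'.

16

Scanning the sequence gives T=12, G=7, A=6, C=9.
G+C = 7 + 9 = 16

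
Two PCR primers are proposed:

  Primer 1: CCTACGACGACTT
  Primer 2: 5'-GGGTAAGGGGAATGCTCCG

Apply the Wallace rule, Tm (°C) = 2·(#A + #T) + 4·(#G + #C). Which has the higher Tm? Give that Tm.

Primer 2, 62°C

Primer 1: A+T=6, G+C=7 → Tm = 2(6)+4(7) = 40°C
Primer 2: A+T=7, G+C=12 → Tm = 2(7)+4(12) = 62°C
40°C vs 62°C → primer 2 is higher.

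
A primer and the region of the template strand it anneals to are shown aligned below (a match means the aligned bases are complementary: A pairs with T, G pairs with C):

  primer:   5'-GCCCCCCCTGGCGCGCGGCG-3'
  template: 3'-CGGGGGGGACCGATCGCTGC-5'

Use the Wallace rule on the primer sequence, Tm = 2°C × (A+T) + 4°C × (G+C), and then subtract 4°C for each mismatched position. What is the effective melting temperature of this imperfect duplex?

Primer base counts: A=0, T=1, G=8, C=11 → A+T=1, G+C=19
Perfect-match Tm = 2(1) + 4(19) = 2 + 76 = 78°C
Mismatches (positions where the bases are not complementary): 3 (at positions 13, 14, 18)
Effective Tm = 78 − 3×4 = 78 − 12 = 66°C

66°C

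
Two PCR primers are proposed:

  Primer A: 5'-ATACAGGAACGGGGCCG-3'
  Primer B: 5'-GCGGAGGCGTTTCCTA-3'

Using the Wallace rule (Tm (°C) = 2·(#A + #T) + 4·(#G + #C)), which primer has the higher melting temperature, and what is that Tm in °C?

Primer A: A+T=6, G+C=11 → Tm = 2(6)+4(11) = 56°C
Primer B: A+T=6, G+C=10 → Tm = 2(6)+4(10) = 52°C
56°C vs 52°C → primer A is higher.

Primer A, 56°C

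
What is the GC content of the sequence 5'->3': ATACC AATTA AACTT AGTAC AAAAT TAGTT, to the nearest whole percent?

A=14, G=2, C=4, T=10
G+C = 2 + 4 = 6 out of 30 bases
%GC = 6/30 × 100 = 20% ≈ 20%

20%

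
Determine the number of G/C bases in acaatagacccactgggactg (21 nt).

Base counts: A=7, T=3, C=6, G=5
Total G or C: 5 + 6 = 11

11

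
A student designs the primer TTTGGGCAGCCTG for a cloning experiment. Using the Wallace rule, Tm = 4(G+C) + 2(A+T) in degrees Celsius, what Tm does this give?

Base counts: G=5, A=1, C=3, T=4
A+T = 5, G+C = 8
Tm = 2×5 + 4×8 = 42°C

42°C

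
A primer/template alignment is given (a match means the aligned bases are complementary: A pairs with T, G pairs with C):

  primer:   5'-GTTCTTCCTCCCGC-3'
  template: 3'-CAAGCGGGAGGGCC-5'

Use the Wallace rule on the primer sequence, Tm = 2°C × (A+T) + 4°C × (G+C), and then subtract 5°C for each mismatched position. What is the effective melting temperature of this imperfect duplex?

31°C

Primer base counts: A=0, T=5, G=2, C=7 → A+T=5, G+C=9
Perfect-match Tm = 2(5) + 4(9) = 10 + 36 = 46°C
Mismatches (positions where the bases are not complementary): 3 (at positions 5, 6, 14)
Effective Tm = 46 − 3×5 = 46 − 15 = 31°C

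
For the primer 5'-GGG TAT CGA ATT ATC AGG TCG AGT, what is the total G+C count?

Base counts: T=7, A=6, G=8, C=3
Total G or C: 8 + 3 = 11

11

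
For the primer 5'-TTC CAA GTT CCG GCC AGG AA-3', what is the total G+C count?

11

Base counts: G=5, A=5, T=4, C=6
Total G or C: 5 + 6 = 11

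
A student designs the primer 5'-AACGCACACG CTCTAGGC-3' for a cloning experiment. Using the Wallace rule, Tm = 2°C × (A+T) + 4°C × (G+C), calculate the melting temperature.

58°C

Base counts: A=5, T=2, C=7, G=4
A+T = 7, G+C = 11
Tm = 4·11 + 2·7 = 44 + 14 = 58°C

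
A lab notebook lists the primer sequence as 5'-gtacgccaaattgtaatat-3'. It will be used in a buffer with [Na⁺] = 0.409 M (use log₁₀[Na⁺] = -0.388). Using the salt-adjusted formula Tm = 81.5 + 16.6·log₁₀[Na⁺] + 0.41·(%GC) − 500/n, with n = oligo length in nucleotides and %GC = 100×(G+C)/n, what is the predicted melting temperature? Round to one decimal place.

Length n = 19. Counting bases: A=7, G=3, T=6, C=3
G+C = 6, so %GC = 6/19 × 100 = 31.579%
Salt term: 16.6 × (-0.388) = -6.441
GC term: 0.41 × 31.579 = 12.947; length term: −500/19 = −26.316
Tm = 81.5 + (-6.441) + 12.947 − 26.316 = 61.69 → 61.7°C

61.7°C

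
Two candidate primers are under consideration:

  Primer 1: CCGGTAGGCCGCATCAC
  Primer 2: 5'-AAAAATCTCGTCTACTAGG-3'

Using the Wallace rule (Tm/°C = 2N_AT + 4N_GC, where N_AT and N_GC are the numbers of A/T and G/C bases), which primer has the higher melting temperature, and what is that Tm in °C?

Primer 1: A+T=5, G+C=12 → Tm = 2(5)+4(12) = 58°C
Primer 2: A+T=12, G+C=7 → Tm = 2(12)+4(7) = 52°C
58°C vs 52°C → primer 1 is higher.

Primer 1, 58°C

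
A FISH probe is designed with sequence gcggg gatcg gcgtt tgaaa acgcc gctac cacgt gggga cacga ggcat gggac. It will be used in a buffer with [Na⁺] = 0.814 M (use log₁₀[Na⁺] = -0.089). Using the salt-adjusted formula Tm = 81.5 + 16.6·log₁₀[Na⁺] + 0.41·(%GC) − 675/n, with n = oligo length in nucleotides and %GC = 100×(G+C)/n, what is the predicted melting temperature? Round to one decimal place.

Length n = 55. C=14, G=22, A=12, T=7
G+C = 36, so %GC = 36/55 × 100 = 65.455%
Salt term: 16.6 × (-0.089) = -1.477
GC term: 0.41 × 65.455 = 26.837; length term: −675/55 = −12.273
Tm = 81.5 + (-1.477) + 26.837 − 12.273 = 94.587 → 94.6°C

94.6°C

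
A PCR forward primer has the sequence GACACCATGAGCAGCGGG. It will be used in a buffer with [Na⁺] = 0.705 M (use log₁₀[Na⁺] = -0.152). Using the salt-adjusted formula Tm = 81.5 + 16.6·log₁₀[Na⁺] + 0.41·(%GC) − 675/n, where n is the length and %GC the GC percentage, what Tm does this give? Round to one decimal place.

Length n = 18. Base counts: T=1, G=7, C=5, A=5
G+C = 12, so %GC = 12/18 × 100 = 66.667%
Salt term: 16.6 × (-0.152) = -2.523
GC term: 0.41 × 66.667 = 27.333; length term: −675/18 = −37.5
Tm = 81.5 + (-2.523) + 27.333 − 37.5 = 68.81 → 68.8°C

68.8°C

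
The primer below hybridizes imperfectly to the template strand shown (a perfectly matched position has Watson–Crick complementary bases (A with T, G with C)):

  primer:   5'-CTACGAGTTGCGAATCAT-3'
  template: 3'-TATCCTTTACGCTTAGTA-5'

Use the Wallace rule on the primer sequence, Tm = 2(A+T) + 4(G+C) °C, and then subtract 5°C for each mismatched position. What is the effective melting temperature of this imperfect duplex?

Primer base counts: A=5, T=5, G=4, C=4 → A+T=10, G+C=8
Perfect-match Tm = 2(10) + 4(8) = 20 + 32 = 52°C
Mismatches (positions where the bases are not complementary): 4 (at positions 1, 4, 7, 8)
Effective Tm = 52 − 4×5 = 52 − 20 = 32°C

32°C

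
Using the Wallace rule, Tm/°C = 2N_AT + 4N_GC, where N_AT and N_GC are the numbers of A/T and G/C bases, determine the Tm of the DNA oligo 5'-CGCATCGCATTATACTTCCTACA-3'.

66°C

G=2, C=8, A=6, T=7
A+T = 13, G+C = 10
Tm = 4·10 + 2·13 = 40 + 26 = 66°C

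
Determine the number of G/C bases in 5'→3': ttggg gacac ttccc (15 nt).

Base counts: T=4, G=4, C=5, A=2
Total G or C: 4 + 5 = 9

9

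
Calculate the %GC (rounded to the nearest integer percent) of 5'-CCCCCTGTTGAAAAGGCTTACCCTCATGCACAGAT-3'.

Counting bases: G=6, C=12, T=8, A=9
G+C = 6 + 12 = 18 out of 35 bases
%GC = 18/35 × 100 = 51.43% ≈ 51%

51%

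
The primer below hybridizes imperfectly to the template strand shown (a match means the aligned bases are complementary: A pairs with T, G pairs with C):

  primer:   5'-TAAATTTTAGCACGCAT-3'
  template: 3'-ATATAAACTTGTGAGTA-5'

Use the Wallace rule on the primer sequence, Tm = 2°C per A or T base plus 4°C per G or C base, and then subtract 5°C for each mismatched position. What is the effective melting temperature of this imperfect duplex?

24°C

Primer base counts: A=6, T=6, G=2, C=3 → A+T=12, G+C=5
Perfect-match Tm = 2(12) + 4(5) = 24 + 20 = 44°C
Mismatches (positions where the bases are not complementary): 4 (at positions 3, 8, 10, 14)
Effective Tm = 44 − 4×5 = 44 − 20 = 24°C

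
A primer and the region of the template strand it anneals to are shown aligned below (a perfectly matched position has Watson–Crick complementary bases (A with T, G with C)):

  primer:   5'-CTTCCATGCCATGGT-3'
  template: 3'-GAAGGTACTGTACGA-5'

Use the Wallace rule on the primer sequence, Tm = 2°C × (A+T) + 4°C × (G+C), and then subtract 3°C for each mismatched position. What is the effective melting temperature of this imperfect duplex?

40°C

Primer base counts: A=2, T=5, G=3, C=5 → A+T=7, G+C=8
Perfect-match Tm = 2(7) + 4(8) = 14 + 32 = 46°C
Mismatches (positions where the bases are not complementary): 2 (at positions 9, 14)
Effective Tm = 46 − 2×3 = 46 − 6 = 40°C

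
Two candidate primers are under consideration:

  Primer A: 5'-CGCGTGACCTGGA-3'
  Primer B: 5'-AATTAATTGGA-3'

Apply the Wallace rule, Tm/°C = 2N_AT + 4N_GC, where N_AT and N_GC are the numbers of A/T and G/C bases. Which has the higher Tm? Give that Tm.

Primer A, 44°C

Primer A: A+T=4, G+C=9 → Tm = 2(4)+4(9) = 44°C
Primer B: A+T=9, G+C=2 → Tm = 2(9)+4(2) = 26°C
44°C vs 26°C → primer A is higher.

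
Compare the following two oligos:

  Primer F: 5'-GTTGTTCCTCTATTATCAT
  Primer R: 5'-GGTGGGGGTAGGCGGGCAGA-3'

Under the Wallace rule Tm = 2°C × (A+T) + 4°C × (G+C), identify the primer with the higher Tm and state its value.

Primer R, 70°C

Primer F: A+T=13, G+C=6 → Tm = 2(13)+4(6) = 50°C
Primer R: A+T=5, G+C=15 → Tm = 2(5)+4(15) = 70°C
50°C vs 70°C → primer R is higher.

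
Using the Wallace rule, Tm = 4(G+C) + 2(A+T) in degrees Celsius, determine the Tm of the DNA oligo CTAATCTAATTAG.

Base counts: G=1, T=5, C=2, A=5
AT pairs contribute 10, GC pairs contribute 3.
Tm = 4·3 + 2·10 = 12 + 20 = 32°C

32°C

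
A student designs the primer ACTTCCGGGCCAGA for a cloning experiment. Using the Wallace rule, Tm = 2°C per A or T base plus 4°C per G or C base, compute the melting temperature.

G=4, C=5, T=2, A=3
AT pairs contribute 5, GC pairs contribute 9.
Tm = 2×5 + 4×9 = 46°C

46°C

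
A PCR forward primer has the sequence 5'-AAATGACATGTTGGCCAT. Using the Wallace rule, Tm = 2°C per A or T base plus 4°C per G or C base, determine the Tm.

C=3, A=6, G=4, T=5
A+T = 11, G+C = 7
Tm = 2×11 + 4×7 = 50°C

50°C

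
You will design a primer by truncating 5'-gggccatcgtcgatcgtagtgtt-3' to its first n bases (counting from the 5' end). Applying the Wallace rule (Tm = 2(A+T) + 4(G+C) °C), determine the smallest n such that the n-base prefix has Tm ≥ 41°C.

First 11 bases: GGGCCATCGTC → Tm = 38°C (< 41°C)
First 12 bases: GGGCCATCGTCG → Tm = 42°C (≥ 41°C)
Since every base adds ≥2°C, Tm only increases with n, so the threshold is first crossed at n = 12.

n = 12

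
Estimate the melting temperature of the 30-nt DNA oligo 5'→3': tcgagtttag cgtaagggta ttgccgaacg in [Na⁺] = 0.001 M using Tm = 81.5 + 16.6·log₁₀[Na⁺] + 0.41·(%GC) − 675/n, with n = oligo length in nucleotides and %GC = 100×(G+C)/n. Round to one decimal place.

Length n = 30. Scanning the sequence gives G=10, A=7, T=8, C=5.
G+C = 15, so %GC = 15/30 × 100 = 50%
Salt term: 16.6 × (-3) = -49.8
GC term: 0.41 × 50 = 20.5; length term: −675/30 = −22.5
Tm = 81.5 + (-49.8) + 20.5 − 22.5 = 29.7 → 29.7°C

29.7°C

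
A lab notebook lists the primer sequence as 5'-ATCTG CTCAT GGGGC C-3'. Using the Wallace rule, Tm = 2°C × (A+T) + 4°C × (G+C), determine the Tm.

52°C

Counting bases: C=5, A=2, G=5, T=4
AT pairs contribute 6, GC pairs contribute 10.
Tm = 2×6 + 4×10 = 52°C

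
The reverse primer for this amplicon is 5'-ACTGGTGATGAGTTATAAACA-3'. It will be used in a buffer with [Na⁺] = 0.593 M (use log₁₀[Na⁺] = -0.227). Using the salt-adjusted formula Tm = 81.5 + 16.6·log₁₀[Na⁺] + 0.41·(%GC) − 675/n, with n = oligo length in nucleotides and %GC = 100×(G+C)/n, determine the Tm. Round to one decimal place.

59.3°C

Length n = 21. Base counts: C=2, A=8, G=5, T=6
G+C = 7, so %GC = 7/21 × 100 = 33.333%
Salt term: 16.6 × (-0.227) = -3.768
GC term: 0.41 × 33.333 = 13.667; length term: −675/21 = −32.143
Tm = 81.5 + (-3.768) + 13.667 − 32.143 = 59.256 → 59.3°C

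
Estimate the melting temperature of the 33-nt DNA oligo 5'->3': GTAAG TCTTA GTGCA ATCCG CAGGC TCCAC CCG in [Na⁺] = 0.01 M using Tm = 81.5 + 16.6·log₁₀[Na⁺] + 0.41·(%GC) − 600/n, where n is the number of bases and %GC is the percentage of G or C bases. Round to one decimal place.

Length n = 33. G=8, A=7, C=11, T=7
G+C = 19, so %GC = 19/33 × 100 = 57.576%
Salt term: 16.6 × (-2) = -33.2
GC term: 0.41 × 57.576 = 23.606; length term: −600/33 = −18.182
Tm = 81.5 + (-33.2) + 23.606 − 18.182 = 53.724 → 53.7°C

53.7°C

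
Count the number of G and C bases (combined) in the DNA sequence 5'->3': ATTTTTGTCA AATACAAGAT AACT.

5

Counting bases: G=2, C=3, A=10, T=9
G+C = 2 + 3 = 5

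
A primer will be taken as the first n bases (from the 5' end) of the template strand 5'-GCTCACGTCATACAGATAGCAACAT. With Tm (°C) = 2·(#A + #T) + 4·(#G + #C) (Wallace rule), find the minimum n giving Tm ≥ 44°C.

n = 15

First 14 bases: GCTCACGTCATACA → Tm = 42°C (< 44°C)
First 15 bases: GCTCACGTCATACAG → Tm = 46°C (≥ 44°C)
Since every base adds ≥2°C, Tm only increases with n, so the threshold is first crossed at n = 15.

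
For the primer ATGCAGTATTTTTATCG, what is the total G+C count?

5

A=4, G=3, T=8, C=2
G+C = 3 + 2 = 5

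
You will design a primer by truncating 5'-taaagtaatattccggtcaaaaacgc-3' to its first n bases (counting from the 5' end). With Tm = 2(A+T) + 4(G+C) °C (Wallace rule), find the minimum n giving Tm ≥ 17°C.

First 7 bases: TAAAGTA → Tm = 16°C (< 17°C)
First 8 bases: TAAAGTAA → Tm = 18°C (≥ 17°C)
Since every base adds ≥2°C, Tm only increases with n, so the threshold is first crossed at n = 8.

n = 8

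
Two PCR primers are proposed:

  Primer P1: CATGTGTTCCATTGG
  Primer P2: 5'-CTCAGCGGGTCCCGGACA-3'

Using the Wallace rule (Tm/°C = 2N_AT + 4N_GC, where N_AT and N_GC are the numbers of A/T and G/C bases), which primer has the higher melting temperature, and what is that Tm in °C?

Primer P1: A+T=8, G+C=7 → Tm = 2(8)+4(7) = 44°C
Primer P2: A+T=5, G+C=13 → Tm = 2(5)+4(13) = 62°C
44°C vs 62°C → primer P2 is higher.

Primer P2, 62°C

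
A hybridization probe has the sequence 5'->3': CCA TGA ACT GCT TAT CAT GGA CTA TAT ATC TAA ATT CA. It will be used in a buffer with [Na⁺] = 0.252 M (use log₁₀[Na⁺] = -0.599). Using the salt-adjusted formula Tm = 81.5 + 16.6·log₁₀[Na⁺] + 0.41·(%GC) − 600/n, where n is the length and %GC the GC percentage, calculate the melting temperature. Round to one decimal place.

68.7°C

Length n = 38. Counting bases: T=13, A=13, C=8, G=4
G+C = 12, so %GC = 12/38 × 100 = 31.579%
Salt term: 16.6 × (-0.599) = -9.943
GC term: 0.41 × 31.579 = 12.947; length term: −600/38 = −15.789
Tm = 81.5 + (-9.943) + 12.947 − 15.789 = 68.715 → 68.7°C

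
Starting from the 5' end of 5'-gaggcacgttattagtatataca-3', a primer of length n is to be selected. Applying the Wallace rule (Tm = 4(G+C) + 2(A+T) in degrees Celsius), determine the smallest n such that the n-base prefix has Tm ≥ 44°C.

First 14 bases: GAGGCACGTTATTA → Tm = 40°C (< 44°C)
First 15 bases: GAGGCACGTTATTAG → Tm = 44°C (≥ 44°C)
Each additional base adds 2°C (A/T) or 4°C (G/C), so Tm is non-decreasing in n; n = 15 is the first length to reach 44°C.

n = 15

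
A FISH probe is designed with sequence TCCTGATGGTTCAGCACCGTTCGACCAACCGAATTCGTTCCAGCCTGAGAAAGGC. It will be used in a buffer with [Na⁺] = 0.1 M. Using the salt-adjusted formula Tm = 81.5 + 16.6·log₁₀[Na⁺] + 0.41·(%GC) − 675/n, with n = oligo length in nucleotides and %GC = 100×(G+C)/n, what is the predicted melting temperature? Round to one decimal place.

Length n = 55. Base counts: G=13, A=13, C=17, T=12
G+C = 30, so %GC = 30/55 × 100 = 54.545%
Salt term: 16.6 × (-1) = -16.6
GC term: 0.41 × 54.545 = 22.363; length term: −675/55 = −12.273
Tm = 81.5 + (-16.6) + 22.363 − 12.273 = 74.99 → 75.0°C

75.0°C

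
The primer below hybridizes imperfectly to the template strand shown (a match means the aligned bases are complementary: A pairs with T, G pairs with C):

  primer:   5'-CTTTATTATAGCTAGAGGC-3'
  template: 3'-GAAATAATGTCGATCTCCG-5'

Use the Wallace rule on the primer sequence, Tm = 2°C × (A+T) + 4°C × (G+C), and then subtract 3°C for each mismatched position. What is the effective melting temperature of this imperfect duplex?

49°C

Primer base counts: A=5, T=7, G=4, C=3 → A+T=12, G+C=7
Perfect-match Tm = 2(12) + 4(7) = 24 + 28 = 52°C
Mismatches (positions where the bases are not complementary): 1 (at position 9)
Effective Tm = 52 − 1×3 = 52 − 3 = 49°C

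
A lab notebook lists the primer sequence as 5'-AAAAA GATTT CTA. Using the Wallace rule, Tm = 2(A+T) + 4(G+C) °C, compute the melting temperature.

30°C

Base counts: G=1, T=4, A=7, C=1
AT pairs contribute 11, GC pairs contribute 2.
Tm = 2×11 + 4×2 = 30°C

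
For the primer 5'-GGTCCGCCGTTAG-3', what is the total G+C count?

Counting bases: T=3, A=1, C=4, G=5
G+C = 5 + 4 = 9

9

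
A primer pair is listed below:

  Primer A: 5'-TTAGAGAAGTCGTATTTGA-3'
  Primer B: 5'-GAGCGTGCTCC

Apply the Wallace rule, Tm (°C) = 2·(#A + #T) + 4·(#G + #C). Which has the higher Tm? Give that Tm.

Primer A: A+T=13, G+C=6 → Tm = 2(13)+4(6) = 50°C
Primer B: A+T=3, G+C=8 → Tm = 2(3)+4(8) = 38°C
50°C vs 38°C → primer A is higher.

Primer A, 50°C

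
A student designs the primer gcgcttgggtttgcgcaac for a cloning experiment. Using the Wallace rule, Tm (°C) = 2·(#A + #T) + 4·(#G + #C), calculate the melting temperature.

62°C

Base counts: G=7, T=5, C=5, A=2
So N_AT = 7 and N_GC = 12.
Tm = 2×7 + 4×12 = 62°C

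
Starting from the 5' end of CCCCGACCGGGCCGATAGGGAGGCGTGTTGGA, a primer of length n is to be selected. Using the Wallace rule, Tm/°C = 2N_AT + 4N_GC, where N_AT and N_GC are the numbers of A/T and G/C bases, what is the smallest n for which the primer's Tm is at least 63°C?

n = 18

First 17 bases: CCCCGACCGGGCCGATA → Tm = 60°C (< 63°C)
First 18 bases: CCCCGACCGGGCCGATAG → Tm = 64°C (≥ 63°C)
Each additional base adds 2°C (A/T) or 4°C (G/C), so Tm is non-decreasing in n; n = 18 is the first length to reach 63°C.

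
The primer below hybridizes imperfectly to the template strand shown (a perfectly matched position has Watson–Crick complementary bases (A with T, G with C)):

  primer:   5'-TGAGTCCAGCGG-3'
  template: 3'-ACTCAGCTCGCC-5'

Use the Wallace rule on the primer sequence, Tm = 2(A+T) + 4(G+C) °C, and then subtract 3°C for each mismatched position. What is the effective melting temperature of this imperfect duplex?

Primer base counts: A=2, T=2, G=5, C=3 → A+T=4, G+C=8
Perfect-match Tm = 2(4) + 4(8) = 8 + 32 = 40°C
Mismatches (positions where the bases are not complementary): 1 (at position 7)
Effective Tm = 40 − 1×3 = 40 − 3 = 37°C

37°C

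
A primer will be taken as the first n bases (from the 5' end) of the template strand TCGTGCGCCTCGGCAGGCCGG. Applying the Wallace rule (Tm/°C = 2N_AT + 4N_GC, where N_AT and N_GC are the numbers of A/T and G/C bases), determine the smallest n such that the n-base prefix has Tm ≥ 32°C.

n = 9

First 8 bases: TCGTGCGC → Tm = 28°C (< 32°C)
First 9 bases: TCGTGCGCC → Tm = 32°C (≥ 32°C)
Since every base adds ≥2°C, Tm only increases with n, so the threshold is first crossed at n = 9.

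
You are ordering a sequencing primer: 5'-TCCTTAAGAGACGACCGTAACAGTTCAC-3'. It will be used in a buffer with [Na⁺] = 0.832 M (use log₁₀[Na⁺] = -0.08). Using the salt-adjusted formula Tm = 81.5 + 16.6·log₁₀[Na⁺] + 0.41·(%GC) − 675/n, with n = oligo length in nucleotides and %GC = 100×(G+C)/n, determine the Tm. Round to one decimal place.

75.1°C

Length n = 28. T=6, A=9, C=8, G=5
G+C = 13, so %GC = 13/28 × 100 = 46.429%
Salt term: 16.6 × (-0.08) = -1.328
GC term: 0.41 × 46.429 = 19.036; length term: −675/28 = −24.107
Tm = 81.5 + (-1.328) + 19.036 − 24.107 = 75.101 → 75.1°C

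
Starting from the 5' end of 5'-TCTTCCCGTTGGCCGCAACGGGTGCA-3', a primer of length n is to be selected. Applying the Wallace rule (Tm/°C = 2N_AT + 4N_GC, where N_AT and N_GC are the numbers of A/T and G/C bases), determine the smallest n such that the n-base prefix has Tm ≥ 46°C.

n = 14

First 13 bases: TCTTCCCGTTGGC → Tm = 42°C (< 46°C)
First 14 bases: TCTTCCCGTTGGCC → Tm = 46°C (≥ 46°C)
Since every base adds ≥2°C, Tm only increases with n, so the threshold is first crossed at n = 14.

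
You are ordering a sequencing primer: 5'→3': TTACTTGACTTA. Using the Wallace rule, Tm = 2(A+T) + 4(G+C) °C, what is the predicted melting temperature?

Scanning the sequence gives C=2, G=1, A=3, T=6.
AT pairs contribute 9, GC pairs contribute 3.
Tm = 4·3 + 2·9 = 12 + 18 = 30°C

30°C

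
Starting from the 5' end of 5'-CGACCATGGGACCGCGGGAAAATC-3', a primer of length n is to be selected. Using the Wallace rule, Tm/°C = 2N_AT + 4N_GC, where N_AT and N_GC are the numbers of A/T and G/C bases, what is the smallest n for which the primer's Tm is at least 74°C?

n = 23

First 22 bases: CGACCATGGGACCGCGGGAAAA → Tm = 72°C (< 74°C)
First 23 bases: CGACCATGGGACCGCGGGAAAAT → Tm = 74°C (≥ 74°C)
Since every base adds ≥2°C, Tm only increases with n, so the threshold is first crossed at n = 23.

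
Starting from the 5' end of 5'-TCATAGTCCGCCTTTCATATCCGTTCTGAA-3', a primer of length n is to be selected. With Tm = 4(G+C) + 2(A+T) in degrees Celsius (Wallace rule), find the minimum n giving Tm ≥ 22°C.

First 7 bases: TCATAGT → Tm = 18°C (< 22°C)
First 8 bases: TCATAGTC → Tm = 22°C (≥ 22°C)
Each additional base adds 2°C (A/T) or 4°C (G/C), so Tm is non-decreasing in n; n = 8 is the first length to reach 22°C.

n = 8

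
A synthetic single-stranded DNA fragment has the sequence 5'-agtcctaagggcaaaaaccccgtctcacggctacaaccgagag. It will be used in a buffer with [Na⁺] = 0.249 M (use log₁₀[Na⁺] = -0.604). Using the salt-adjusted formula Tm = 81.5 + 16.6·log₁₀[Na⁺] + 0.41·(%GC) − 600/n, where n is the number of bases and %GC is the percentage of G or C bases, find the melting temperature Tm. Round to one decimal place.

80.4°C

Length n = 43. G=10, T=5, C=14, A=14
G+C = 24, so %GC = 24/43 × 100 = 55.814%
Salt term: 16.6 × (-0.604) = -10.026
GC term: 0.41 × 55.814 = 22.884; length term: −600/43 = −13.953
Tm = 81.5 + (-10.026) + 22.884 − 13.953 = 80.405 → 80.4°C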